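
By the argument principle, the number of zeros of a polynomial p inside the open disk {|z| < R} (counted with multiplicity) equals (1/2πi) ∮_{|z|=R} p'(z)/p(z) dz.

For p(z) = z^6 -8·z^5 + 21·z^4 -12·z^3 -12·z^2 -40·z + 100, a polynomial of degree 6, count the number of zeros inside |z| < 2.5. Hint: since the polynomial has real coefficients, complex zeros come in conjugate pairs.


The zeros of p are: (-1 + 1i), (-1 - 1i), (2 + 1i), (2 - 1i), (3 + 1i), (3 - 1i).
Their magnitudes are: 1.414, 1.414, 2.236, 2.236, 3.162, 3.162.
Zeros with |z| < R = 2.5: (-1 + 1i), (-1 - 1i), (2 + 1i), (2 - 1i).
Count = 4.
By the argument principle, (1/2πi) ∮_{|z|=R} p'(z)/p(z) dz equals exactly this count.

Number of zeros inside |z| < 2.5: 4.


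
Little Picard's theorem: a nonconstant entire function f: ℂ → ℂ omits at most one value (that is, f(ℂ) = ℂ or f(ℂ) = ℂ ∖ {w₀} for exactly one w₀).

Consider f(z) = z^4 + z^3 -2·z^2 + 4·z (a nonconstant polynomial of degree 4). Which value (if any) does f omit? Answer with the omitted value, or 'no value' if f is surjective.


Little Picard bounds the complement of f(ℂ) to at most one point.
For every w ∈ ℂ, the equation p(z) − w = 0 is a nonconstant polynomial in z and hence has at least one root by the fundamental theorem of algebra. So p is surjective onto ℂ, omitting no value.

Omitted value: no value.


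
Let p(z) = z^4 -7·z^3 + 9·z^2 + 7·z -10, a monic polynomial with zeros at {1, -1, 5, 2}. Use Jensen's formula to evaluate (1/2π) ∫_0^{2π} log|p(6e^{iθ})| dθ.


Zeros: -1, 1, 2, 5; r = 6.
Inside |z| < r: -1, 1, 2, 5. Outside (|z| ≥ r): ∅.
p(0) = -10, so log|p(0)| = log(10) = 2.3026.
Apply Jensen: I(r) = log|p(0)| + Σ_k log(r/|z_k|), summed over zeros inside |z| < r.
  log(r/|z_k|) for z_k = 1: log(6/1) = 1.7918
  log(r/|z_k|) for z_k = -1: log(6/1) = 1.7918
  log(r/|z_k|) for z_k = 5: log(6/5) = 0.1823
  log(r/|z_k|) for z_k = 2: log(6/2) = 1.0986
Sum over inside zeros: 4.8645.
I(r) = log|p(0)| + (inside sum) = 2.3026 + 4.8645 = 7.1670.
Closed form (all zeros inside, monic): I(r) = n·log(r) = 4·log(6) = 7.1670. ✓

I(r) ≈ 7.1670.


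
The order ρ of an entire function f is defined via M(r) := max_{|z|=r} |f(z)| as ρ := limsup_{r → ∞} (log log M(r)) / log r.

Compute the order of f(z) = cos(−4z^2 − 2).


Write cos(w) = (e^{iw} ± e^{−iw})/(2 or 2i), so |cos(w)| ≤ e^{|w|}. With w = −4z^2 − 2, |w| ≤ 4r^2 + 2 on |z|=r, giving M(r) ≤ e^{4r^2 + 2} and ρ ≤ 2. For the lower bound, choose z on |z|=r with -4z^2 purely imaginary of modulus 4r^2; then |cos(−4z^2 − 2)| grows like e^{4r^2}/2, so ρ ≥ 2. Hence ρ = 2.
Therefore ρ = 2.

Order ρ = 2.


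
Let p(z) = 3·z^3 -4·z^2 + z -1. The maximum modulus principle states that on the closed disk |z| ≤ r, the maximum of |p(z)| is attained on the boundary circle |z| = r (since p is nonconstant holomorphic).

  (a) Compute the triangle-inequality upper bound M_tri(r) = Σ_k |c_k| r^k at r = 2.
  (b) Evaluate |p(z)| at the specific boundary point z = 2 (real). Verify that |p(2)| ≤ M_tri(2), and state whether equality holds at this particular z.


Coefficients: c_0 = -1, c_1 = 1, c_2 = -4, c_3 = 3. Radius r = 2.
Part (a). Triangle bound: M_tri(r) = Σ_k |c_k| r^k
  = |-1|·2^0 + |1|·2^1 + |-4|·2^2 + |3|·2^3
  = 1 + 2 + 16 + 24 = 43.
This bounds M(r) := max_{|z|=r} |p(z)| from above; equality holds iff all terms c_k z^k can be made to align in phase at a single z on |z|=r.
Part (b). At z = 2 (real, on the circle |z| = r):
  p(2) = (-1)·2^0 + (1)·2^1 + (-4)·2^2 + (3)·2^3 = 9.
  |p(2)| = 9.
Check: |p(2)| = 9 ≤ 43 = M_tri(2). ✓ Equality does not hold at z = 2 (the coefficients have mixed signs, so the terms do not all align in phase there).

M_tri(2) = 43; |p(2)| = 9; equality at z=2: no.


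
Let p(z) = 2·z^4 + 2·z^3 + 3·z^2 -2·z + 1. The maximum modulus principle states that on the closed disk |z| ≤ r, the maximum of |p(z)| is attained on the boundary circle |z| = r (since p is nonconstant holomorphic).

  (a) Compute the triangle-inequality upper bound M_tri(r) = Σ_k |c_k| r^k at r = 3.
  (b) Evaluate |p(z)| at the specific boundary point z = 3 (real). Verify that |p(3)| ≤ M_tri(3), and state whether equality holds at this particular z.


Coefficients: c_0 = 1, c_1 = -2, c_2 = 3, c_3 = 2, c_4 = 2. Radius r = 3.
Part (a). Triangle bound: M_tri(r) = Σ_k |c_k| r^k
  = |1|·3^0 + |-2|·3^1 + |3|·3^2 + |2|·3^3 + |2|·3^4
  = 1 + 6 + 27 + 54 + 162 = 250.
This bounds M(r) := max_{|z|=r} |p(z)| from above; equality holds iff all terms c_k z^k can be made to align in phase at a single z on |z|=r.
Part (b). At z = 3 (real, on the circle |z| = r):
  p(3) = (1)·3^0 + (-2)·3^1 + (3)·3^2 + (2)·3^3 + (2)·3^4 = 238.
  |p(3)| = 238.
Check: |p(3)| = 238 ≤ 250 = M_tri(3). ✓ Equality does not hold at z = 3 (the coefficients have mixed signs, so the terms do not all align in phase there).

M_tri(3) = 250; |p(3)| = 238; equality at z=3: no.


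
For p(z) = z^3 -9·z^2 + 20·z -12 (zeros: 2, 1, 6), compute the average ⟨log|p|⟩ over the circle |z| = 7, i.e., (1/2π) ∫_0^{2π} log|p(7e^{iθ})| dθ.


Zeros: 1, 2, 6; r = 7.
Inside |z| < r: 1, 2, 6. Outside (|z| ≥ r): ∅.
p(0) = -12, so log|p(0)| = log(12) = 2.4849.
Apply Jensen: I(r) = log|p(0)| + Σ_k log(r/|z_k|), summed over zeros inside |z| < r.
  log(r/|z_k|) for z_k = 2: log(7/2) = 1.2528
  log(r/|z_k|) for z_k = 1: log(7/1) = 1.9459
  log(r/|z_k|) for z_k = 6: log(7/6) = 0.1542
Sum over inside zeros: 3.3528.
I(r) = log|p(0)| + (inside sum) = 2.4849 + 3.3528 = 5.8377.
Closed form (all zeros inside, monic): I(r) = n·log(r) = 3·log(7) = 5.8377. ✓

I(r) ≈ 5.8377.


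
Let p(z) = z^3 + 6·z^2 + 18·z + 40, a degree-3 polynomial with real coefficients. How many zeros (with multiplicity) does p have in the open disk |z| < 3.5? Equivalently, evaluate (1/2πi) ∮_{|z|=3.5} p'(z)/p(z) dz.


The zeros of p are: -4, (-1 + 3i), (-1 - 3i).
Their magnitudes are: 4, 3.162, 3.162.
Zeros with |z| < R = 3.5: (-1 + 3i), (-1 - 3i).
Count = 2.
By the argument principle, (1/2πi) ∮_{|z|=R} p'(z)/p(z) dz equals exactly this count.

Number of zeros inside |z| < 3.5: 2.


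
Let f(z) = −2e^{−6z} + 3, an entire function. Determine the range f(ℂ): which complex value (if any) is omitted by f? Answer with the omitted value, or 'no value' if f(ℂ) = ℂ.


Little Picard bounds the complement of f(ℂ) to at most one point.
e^{−6z} is never zero on ℂ, so -2·e^{−6z} takes every value in ℂ ∖ {0}. Adding 3 shifts the range to ℂ ∖ {3}. Thus f omits exactly the value 3.

Omitted value: 3.


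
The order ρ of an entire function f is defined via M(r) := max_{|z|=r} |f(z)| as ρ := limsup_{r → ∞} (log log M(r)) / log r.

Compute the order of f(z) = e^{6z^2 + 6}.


|e^{6z^2 + 6}| = e^{Re(6·z^2) + 6} ≤ e^{6|z|^2 + 6} = e^{6r^2 + 6} on |z| = r, so ρ ≤ 2. Choosing z on |z|=r so that 6·z^2 is real positive (always possible by picking arg z appropriately) gives |f(z)| = e^{6r^2 + 6}, matching the bound. The additive constant 6 does not affect log log M(r) ~ 2·log r. Hence ρ = 2.
Therefore ρ = 2.

Order ρ = 2.


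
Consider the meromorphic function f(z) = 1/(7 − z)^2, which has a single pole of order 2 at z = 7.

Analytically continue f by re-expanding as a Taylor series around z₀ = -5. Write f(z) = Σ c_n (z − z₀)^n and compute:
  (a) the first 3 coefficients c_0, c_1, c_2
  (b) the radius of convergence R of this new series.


Let w = z − z₀, so z = z₀ + w.
Then 7 − z = 7 − (z₀ + w) = (7 − z₀) − w = 12 − w.
f(z) = 1/(12 − w)^2 = (1/(12)^2) · (1 − w/(12))^{−2}.
By the binomial series (1−u)^{−2} = Σ_{n≥0} C(n+1, 1) u^n for |u|<1, with u = w/(12):
  c_n = C(n+1, 1) / (12)^(n+2).
  c_0 = 1/(12)^2 = 1/144.
  c_1 = 2/(12)^3 = 1/864.
  c_2 = 3/(12)^4 = 1/6912.
The series is valid for |w/d| < 1, i.e. |z − z₀| < |d|.
Radius of convergence: R = |7 − z₀| = |12| = 12 (distance from z₀ to the singularity z = 7).

c_0 = 1/144, c_1 = 1/864, c_2 = 1/6912; R = 12.


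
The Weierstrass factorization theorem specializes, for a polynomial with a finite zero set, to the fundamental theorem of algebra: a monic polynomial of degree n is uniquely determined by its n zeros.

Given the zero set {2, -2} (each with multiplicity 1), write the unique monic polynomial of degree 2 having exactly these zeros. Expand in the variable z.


The polynomial is p(z) = ∏_{α ∈ S} (z − α), where S = {2, -2}.
Expanding the product yields: p(z) = z^2 -4.
The resulting polynomial has degree 2 and real coefficients as required.

p(z) = z^2 -4.


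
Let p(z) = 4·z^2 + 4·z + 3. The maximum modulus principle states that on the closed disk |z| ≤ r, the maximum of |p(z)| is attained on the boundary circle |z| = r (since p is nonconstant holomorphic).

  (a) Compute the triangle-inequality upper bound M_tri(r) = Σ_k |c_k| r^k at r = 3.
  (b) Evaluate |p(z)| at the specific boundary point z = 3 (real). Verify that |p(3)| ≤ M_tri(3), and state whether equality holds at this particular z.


Coefficients: c_0 = 3, c_1 = 4, c_2 = 4. Radius r = 3.
Part (a). Triangle bound: M_tri(r) = Σ_k |c_k| r^k
  = |3|·3^0 + |4|·3^1 + |4|·3^2
  = 3 + 12 + 36 = 51.
This bounds M(r) := max_{|z|=r} |p(z)| from above; equality holds iff all terms c_k z^k can be made to align in phase at a single z on |z|=r.
Part (b). At z = 3 (real, on the circle |z| = r):
  p(3) = (3)·3^0 + (4)·3^1 + (4)·3^2 = 51.
  |p(3)| = 51.
Since all nonzero coefficients share the same sign, |p(3)| = 51 = M_tri(3); the triangle bound is attained at z = 3, so in fact M(r) = 51.

M_tri(3) = 51; |p(3)| = 51; equality at z=3: yes.


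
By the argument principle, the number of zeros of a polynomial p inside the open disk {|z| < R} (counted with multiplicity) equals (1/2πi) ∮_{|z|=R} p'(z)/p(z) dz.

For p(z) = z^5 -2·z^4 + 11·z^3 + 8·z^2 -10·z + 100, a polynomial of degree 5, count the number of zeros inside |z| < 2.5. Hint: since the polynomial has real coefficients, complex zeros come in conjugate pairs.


The zeros of p are: -2, (1 + 2i), (1 - 2i), (1 + 3i), (1 - 3i).
Their magnitudes are: 2, 2.236, 2.236, 3.162, 3.162.
Zeros with |z| < R = 2.5: -2, (1 + 2i), (1 - 2i).
Count = 3.
By the argument principle, (1/2πi) ∮_{|z|=R} p'(z)/p(z) dz equals exactly this count.

Number of zeros inside |z| < 2.5: 3.


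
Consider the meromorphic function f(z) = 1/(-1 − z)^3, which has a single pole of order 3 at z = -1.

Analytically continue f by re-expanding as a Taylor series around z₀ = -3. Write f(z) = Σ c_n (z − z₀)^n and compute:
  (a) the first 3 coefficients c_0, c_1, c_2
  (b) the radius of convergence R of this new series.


Let w = z − z₀, so z = z₀ + w.
Then -1 − z = -1 − (z₀ + w) = (-1 − z₀) − w = 2 − w.
f(z) = 1/(2 − w)^3 = (1/(2)^3) · (1 − w/(2))^{−3}.
By the binomial series (1−u)^{−3} = Σ_{n≥0} C(n+2, 2) u^n for |u|<1, with u = w/(2):
  c_n = C(n+2, 2) / (2)^(n+3).
  c_0 = 1/(2)^3 = 1/8.
  c_1 = 3/(2)^4 = 3/16.
  c_2 = 6/(2)^5 = 3/16.
The series is valid for |w/d| < 1, i.e. |z − z₀| < |d|.
Radius of convergence: R = |-1 − z₀| = |2| = 2 (distance from z₀ to the singularity z = -1).

c_0 = 1/8, c_1 = 3/16, c_2 = 3/16; R = 2.


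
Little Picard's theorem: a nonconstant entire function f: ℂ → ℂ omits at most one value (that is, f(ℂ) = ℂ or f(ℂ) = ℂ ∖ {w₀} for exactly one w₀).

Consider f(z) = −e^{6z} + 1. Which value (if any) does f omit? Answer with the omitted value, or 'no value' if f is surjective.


Little Picard bounds the complement of f(ℂ) to at most one point.
e^{6z} is never zero on ℂ, so -1·e^{6z} takes every value in ℂ ∖ {0}. Adding 1 shifts the range to ℂ ∖ {1}. Thus f omits exactly the value 1.

Omitted value: 1.


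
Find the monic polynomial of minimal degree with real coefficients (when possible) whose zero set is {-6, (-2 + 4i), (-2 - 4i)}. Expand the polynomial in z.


The polynomial is p(z) = ∏_{α ∈ S} (z − α), where S = {-6, (-2 + 4i), (-2 - 4i)}.
Expanding the product yields: p(z) = z^3 + 10·z^2 + 44·z + 120.
Note conjugate pairs combine to real quadratics: (z − (-2+4i))(z − (-2−4i)) = z² + 4z + 20.
The resulting polynomial has degree 3 and real coefficients as required.

p(z) = z^3 + 10·z^2 + 44·z + 120.


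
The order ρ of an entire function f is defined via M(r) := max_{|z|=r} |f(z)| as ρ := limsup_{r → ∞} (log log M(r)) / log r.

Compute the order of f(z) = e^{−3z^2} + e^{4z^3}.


Each summand is entire of order 2 and 3 respectively (as in the single-exponential case). The order of a sum is at most the max of the orders, so ρ ≤ 3. For the lower bound: on |z|=r choose arg z so that 4z^3 is real positive; then |e^{4z^3}| = e^{4r^3} while |e^{-3z^2}| ≤ e^{3r^2} = o(e^{4r^3}). So |f| ≥ e^{4r^3}(1 − o(1)) and ρ ≥ 3. Hence ρ = max(2, 3) = 3.
Therefore ρ = 3.

Order ρ = 3.


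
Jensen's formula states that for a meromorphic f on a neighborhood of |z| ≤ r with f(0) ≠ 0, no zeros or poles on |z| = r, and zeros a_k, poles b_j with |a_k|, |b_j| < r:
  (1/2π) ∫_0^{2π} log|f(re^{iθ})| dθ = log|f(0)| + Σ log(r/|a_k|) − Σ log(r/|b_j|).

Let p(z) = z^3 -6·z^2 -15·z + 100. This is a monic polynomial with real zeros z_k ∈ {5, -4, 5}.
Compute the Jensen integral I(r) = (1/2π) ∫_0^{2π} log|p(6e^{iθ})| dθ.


Zeros: -4, 5, 5; r = 6.
Inside |z| < r: -4, 5, 5. Outside (|z| ≥ r): ∅.
p(0) = 100, so log|p(0)| = log(100) = 4.6052.
Apply Jensen: I(r) = log|p(0)| + Σ_k log(r/|z_k|), summed over zeros inside |z| < r.
  log(r/|z_k|) for z_k = 5: log(6/5) = 0.1823
  log(r/|z_k|) for z_k = -4: log(6/4) = 0.4055
  log(r/|z_k|) for z_k = 5: log(6/5) = 0.1823
Sum over inside zeros: 0.7701.
I(r) = log|p(0)| + (inside sum) = 4.6052 + 0.7701 = 5.3753.
Closed form (all zeros inside, monic): I(r) = n·log(r) = 3·log(6) = 5.3753. ✓

I(r) ≈ 5.3753.


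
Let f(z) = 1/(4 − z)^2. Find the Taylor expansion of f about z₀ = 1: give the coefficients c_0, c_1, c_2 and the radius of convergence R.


Let w = z − z₀, so z = z₀ + w.
Then 4 − z = 4 − (z₀ + w) = (4 − z₀) − w = 3 − w.
f(z) = 1/(3 − w)^2 = (1/(3)^2) · (1 − w/(3))^{−2}.
By the binomial series (1−u)^{−2} = Σ_{n≥0} C(n+1, 1) u^n for |u|<1, with u = w/(3):
  c_n = C(n+1, 1) / (3)^(n+2).
  c_0 = 1/(3)^2 = 1/9.
  c_1 = 2/(3)^3 = 2/27.
  c_2 = 3/(3)^4 = 1/27.
The series is valid for |w/d| < 1, i.e. |z − z₀| < |d|.
Radius of convergence: R = |4 − z₀| = |3| = 3 (distance from z₀ to the singularity z = 4).

c_0 = 1/9, c_1 = 2/27, c_2 = 1/27; R = 3.


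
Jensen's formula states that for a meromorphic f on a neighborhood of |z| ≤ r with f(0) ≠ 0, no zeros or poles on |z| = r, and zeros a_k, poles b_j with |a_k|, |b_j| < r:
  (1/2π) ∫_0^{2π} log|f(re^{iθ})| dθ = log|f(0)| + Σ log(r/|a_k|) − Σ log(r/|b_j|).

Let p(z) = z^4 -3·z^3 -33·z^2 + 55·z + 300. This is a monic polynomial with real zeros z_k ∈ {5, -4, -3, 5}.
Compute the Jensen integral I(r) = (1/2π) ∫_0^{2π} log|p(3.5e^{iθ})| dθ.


Zeros: -4, -3, 5, 5; r = 3.5.
Inside |z| < r: -3. Outside (|z| ≥ r): -4, 5, 5.
p(0) = 300, so log|p(0)| = log(300) = 5.7038.
Apply Jensen: I(r) = log|p(0)| + Σ_k log(r/|z_k|), summed over zeros inside |z| < r.
  log(r/|z_k|) for z_k = -3: log(3.5/3) = 0.1542
  Outside zeros (-4, 5, 5) contribute nothing to the Jensen sum.
Sum over inside zeros: 0.1542.
I(r) = log|p(0)| + (inside sum) = 5.7038 + 0.1542 = 5.8579.
Note: since some zeros are outside |z| ≤ r, the simplified n·log(r) form does NOT apply — only the inside zeros contribute.

I(r) ≈ 5.8579.


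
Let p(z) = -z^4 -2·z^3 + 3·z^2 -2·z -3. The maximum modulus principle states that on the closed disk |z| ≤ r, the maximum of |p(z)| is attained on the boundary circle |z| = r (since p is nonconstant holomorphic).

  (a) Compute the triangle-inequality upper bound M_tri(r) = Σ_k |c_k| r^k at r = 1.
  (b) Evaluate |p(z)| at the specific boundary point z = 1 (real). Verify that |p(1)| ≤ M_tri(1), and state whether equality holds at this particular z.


Coefficients: c_0 = -3, c_1 = -2, c_2 = 3, c_3 = -2, c_4 = -1. Radius r = 1.
Part (a). Triangle bound: M_tri(r) = Σ_k |c_k| r^k
  = |-3|·1^0 + |-2|·1^1 + |3|·1^2 + |-2|·1^3 + |-1|·1^4
  = 3 + 2 + 3 + 2 + 1 = 11.
This bounds M(r) := max_{|z|=r} |p(z)| from above; equality holds iff all terms c_k z^k can be made to align in phase at a single z on |z|=r.
Part (b). At z = 1 (real, on the circle |z| = r):
  p(1) = (-3)·1^0 + (-2)·1^1 + (3)·1^2 + (-2)·1^3 + (-1)·1^4 = -5.
  |p(1)| = 5.
Check: |p(1)| = 5 ≤ 11 = M_tri(1). ✓ Equality does not hold at z = 1 (the coefficients have mixed signs, so the terms do not all align in phase there).

M_tri(1) = 11; |p(1)| = 5; equality at z=1: no.


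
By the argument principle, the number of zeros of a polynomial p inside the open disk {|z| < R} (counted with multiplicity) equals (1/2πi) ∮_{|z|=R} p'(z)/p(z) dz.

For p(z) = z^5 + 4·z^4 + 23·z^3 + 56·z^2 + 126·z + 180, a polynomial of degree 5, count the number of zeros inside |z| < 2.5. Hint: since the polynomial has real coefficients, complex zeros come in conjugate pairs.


The zeros of p are: (0 + 3i), (0 - 3i), -2, (-1 + 3i), (-1 - 3i).
Their magnitudes are: 3, 3, 2, 3.162, 3.162.
Zeros with |z| < R = 2.5: -2.
Count = 1.
By the argument principle, (1/2πi) ∮_{|z|=R} p'(z)/p(z) dz equals exactly this count.

Number of zeros inside |z| < 2.5: 1.


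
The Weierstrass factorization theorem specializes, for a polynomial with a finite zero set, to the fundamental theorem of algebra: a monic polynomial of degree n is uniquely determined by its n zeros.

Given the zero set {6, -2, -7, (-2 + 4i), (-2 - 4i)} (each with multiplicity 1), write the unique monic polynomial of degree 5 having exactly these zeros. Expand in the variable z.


The polynomial is p(z) = ∏_{α ∈ S} (z − α), where S = {6, -2, -7, (-2 + 4i), (-2 - 4i)}.
Expanding the product yields: p(z) = z^5 + 7·z^4 -8·z^3 -184·z^2 -1136·z -1680.
Note conjugate pairs combine to real quadratics: (z − (-2+4i))(z − (-2−4i)) = z² + 4z + 20.
The resulting polynomial has degree 5 and real coefficients as required.

p(z) = z^5 + 7·z^4 -8·z^3 -184·z^2 -1136·z -1680.


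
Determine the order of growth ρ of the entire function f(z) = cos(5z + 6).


cos(w) is a linear combination of e^{iw} and e^{−iw} (or e^w, e^{−w} in the hyperbolic case), so |cos(w)| ≤ e^{|w|}. With w = 5z + 6, |w| ≤ 5|z| + 6 = 5r + 6 on |z| = r, giving M(r) ≤ e^{5r + 6}, so ρ ≤ 1. On a suitable ray (z = it for sin/cos; z = t for sinh/cosh, t real → ∞), |cos(5z + 6)| grows like e^{5|t|}/2, so ρ ≥ 1. Hence ρ = 1.
Therefore ρ = 1.

Order ρ = 1.


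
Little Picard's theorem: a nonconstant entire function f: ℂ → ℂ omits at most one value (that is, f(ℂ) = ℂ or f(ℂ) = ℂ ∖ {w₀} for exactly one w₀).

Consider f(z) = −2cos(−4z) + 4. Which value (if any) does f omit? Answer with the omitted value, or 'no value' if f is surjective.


Little Picard bounds the complement of f(ℂ) to at most one point.
cos is entire and surjective onto ℂ: for every w ∈ ℂ, cos(ζ) = w has a solution ζ ∈ ℂ (e.g., via the complex inverse arccos). With ζ = −4z this gives z = ζ/(-4). Then -2·cos(−4z) takes every value in -2·ℂ = ℂ, and adding 4 is a bijection of ℂ. So f is surjective and omits no value. (Note: only on the real line is cos bounded by [−1, 1].)

Omitted value: no value.


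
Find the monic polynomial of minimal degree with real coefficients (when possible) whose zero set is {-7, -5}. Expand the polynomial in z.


The polynomial is p(z) = ∏_{α ∈ S} (z − α), where S = {-7, -5}.
Expanding the product yields: p(z) = z^2 + 12·z + 35.
The resulting polynomial has degree 2 and real coefficients as required.

p(z) = z^2 + 12·z + 35.


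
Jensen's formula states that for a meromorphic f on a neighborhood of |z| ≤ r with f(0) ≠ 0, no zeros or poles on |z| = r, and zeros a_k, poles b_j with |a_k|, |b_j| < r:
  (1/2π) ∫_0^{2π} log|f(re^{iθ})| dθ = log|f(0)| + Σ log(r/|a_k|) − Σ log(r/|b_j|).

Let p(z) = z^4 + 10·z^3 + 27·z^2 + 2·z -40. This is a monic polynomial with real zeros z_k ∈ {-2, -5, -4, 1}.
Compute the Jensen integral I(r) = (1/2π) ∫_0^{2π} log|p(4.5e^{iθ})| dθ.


Zeros: -5, -4, -2, 1; r = 4.5.
Inside |z| < r: -4, -2, 1. Outside (|z| ≥ r): -5.
p(0) = -40, so log|p(0)| = log(40) = 3.6889.
Apply Jensen: I(r) = log|p(0)| + Σ_k log(r/|z_k|), summed over zeros inside |z| < r.
  log(r/|z_k|) for z_k = -2: log(4.5/2) = 0.8109
  log(r/|z_k|) for z_k = -4: log(4.5/4) = 0.1178
  log(r/|z_k|) for z_k = 1: log(4.5/1) = 1.5041
  Outside zeros (-5) contribute nothing to the Jensen sum.
Sum over inside zeros: 2.4328.
I(r) = log|p(0)| + (inside sum) = 3.6889 + 2.4328 = 6.1217.
Note: since some zeros are outside |z| ≤ r, the simplified n·log(r) form does NOT apply — only the inside zeros contribute.

I(r) ≈ 6.1217.


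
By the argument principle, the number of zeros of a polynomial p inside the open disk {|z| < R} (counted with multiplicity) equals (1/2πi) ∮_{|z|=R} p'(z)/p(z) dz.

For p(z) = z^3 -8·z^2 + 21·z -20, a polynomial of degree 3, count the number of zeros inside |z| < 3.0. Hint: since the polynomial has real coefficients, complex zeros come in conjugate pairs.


The zeros of p are: (2 + 1i), (2 - 1i), 4.
Their magnitudes are: 2.236, 2.236, 4.
Zeros with |z| < R = 3.0: (2 + 1i), (2 - 1i).
Count = 2.
By the argument principle, (1/2πi) ∮_{|z|=R} p'(z)/p(z) dz equals exactly this count.

Number of zeros inside |z| < 3.0: 2.


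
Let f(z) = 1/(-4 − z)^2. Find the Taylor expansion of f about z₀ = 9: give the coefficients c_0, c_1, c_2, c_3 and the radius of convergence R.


Let w = z − z₀, so z = z₀ + w.
Then -4 − z = -4 − (z₀ + w) = (-4 − z₀) − w = -13 − w.
f(z) = 1/(-13 − w)^2 = (1/(-13)^2) · (1 − w/(-13))^{−2}.
By the binomial series (1−u)^{−2} = Σ_{n≥0} C(n+1, 1) u^n for |u|<1, with u = w/(-13):
  c_n = C(n+1, 1) / (-13)^(n+2).
  c_0 = 1/(-13)^2 = 1/169.
  c_1 = 2/(-13)^3 = -2/2197.
  c_2 = 3/(-13)^4 = 3/28561.
  c_3 = 4/(-13)^5 = -4/371293.
The series is valid for |w/d| < 1, i.e. |z − z₀| < |d|.
Radius of convergence: R = |-4 − z₀| = |-13| = 13 (distance from z₀ to the singularity z = -4).

c_0 = 1/169, c_1 = -2/2197, c_2 = 3/28561, c_3 = -4/371293; R = 13.


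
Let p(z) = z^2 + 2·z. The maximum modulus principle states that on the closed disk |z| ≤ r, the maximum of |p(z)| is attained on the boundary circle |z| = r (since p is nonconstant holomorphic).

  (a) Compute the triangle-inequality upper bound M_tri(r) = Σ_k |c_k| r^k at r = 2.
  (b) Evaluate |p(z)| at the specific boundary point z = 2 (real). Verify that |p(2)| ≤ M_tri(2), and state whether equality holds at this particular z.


Coefficients: c_0 = 0, c_1 = 2, c_2 = 1. Radius r = 2.
Part (a). Triangle bound: M_tri(r) = Σ_k |c_k| r^k
  = |0|·2^0 + |2|·2^1 + |1|·2^2
  = 0 + 4 + 4 = 8.
This bounds M(r) := max_{|z|=r} |p(z)| from above; equality holds iff all terms c_k z^k can be made to align in phase at a single z on |z|=r.
Part (b). At z = 2 (real, on the circle |z| = r):
  p(2) = (0)·2^0 + (2)·2^1 + (1)·2^2 = 8.
  |p(2)| = 8.
Since all nonzero coefficients share the same sign, |p(2)| = 8 = M_tri(2); the triangle bound is attained at z = 2, so in fact M(r) = 8.

M_tri(2) = 8; |p(2)| = 8; equality at z=2: yes.


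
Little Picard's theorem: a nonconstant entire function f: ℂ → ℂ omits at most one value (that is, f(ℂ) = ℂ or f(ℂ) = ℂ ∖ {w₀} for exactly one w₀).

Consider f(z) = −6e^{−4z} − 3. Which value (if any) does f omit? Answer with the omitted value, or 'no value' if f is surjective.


Little Picard bounds the complement of f(ℂ) to at most one point.
e^{−4z} is never zero on ℂ, so -6·e^{−4z} takes every value in ℂ ∖ {0}. Adding -3 shifts the range to ℂ ∖ {-3}. Thus f omits exactly the value -3.

Omitted value: -3.


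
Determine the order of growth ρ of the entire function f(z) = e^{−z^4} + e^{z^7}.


Each summand is entire of order 4 and 7 respectively (as in the single-exponential case). The order of a sum is at most the max of the orders, so ρ ≤ 7. For the lower bound: on |z|=r choose arg z so that 1z^7 is real positive; then |e^{1z^7}| = e^{1r^7} while |e^{-1z^4}| ≤ e^{1r^4} = o(e^{1r^7}). So |f| ≥ e^{1r^7}(1 − o(1)) and ρ ≥ 7. Hence ρ = max(4, 7) = 7.
Therefore ρ = 7.

Order ρ = 7.


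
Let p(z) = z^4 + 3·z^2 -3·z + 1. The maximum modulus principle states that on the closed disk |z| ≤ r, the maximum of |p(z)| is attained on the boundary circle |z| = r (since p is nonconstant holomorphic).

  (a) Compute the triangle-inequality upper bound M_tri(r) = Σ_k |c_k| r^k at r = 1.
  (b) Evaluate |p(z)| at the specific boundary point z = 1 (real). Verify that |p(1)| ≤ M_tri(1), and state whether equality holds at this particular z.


Coefficients: c_0 = 1, c_1 = -3, c_2 = 3, c_3 = 0, c_4 = 1. Radius r = 1.
Part (a). Triangle bound: M_tri(r) = Σ_k |c_k| r^k
  = |1|·1^0 + |-3|·1^1 + |3|·1^2 + |0|·1^3 + |1|·1^4
  = 1 + 3 + 3 + 0 + 1 = 8.
This bounds M(r) := max_{|z|=r} |p(z)| from above; equality holds iff all terms c_k z^k can be made to align in phase at a single z on |z|=r.
Part (b). At z = 1 (real, on the circle |z| = r):
  p(1) = (1)·1^0 + (-3)·1^1 + (3)·1^2 + (0)·1^3 + (1)·1^4 = 2.
  |p(1)| = 2.
Check: |p(1)| = 2 ≤ 8 = M_tri(1). ✓ Equality does not hold at z = 1 (the coefficients have mixed signs, so the terms do not all align in phase there).

M_tri(1) = 8; |p(1)| = 2; equality at z=1: no.


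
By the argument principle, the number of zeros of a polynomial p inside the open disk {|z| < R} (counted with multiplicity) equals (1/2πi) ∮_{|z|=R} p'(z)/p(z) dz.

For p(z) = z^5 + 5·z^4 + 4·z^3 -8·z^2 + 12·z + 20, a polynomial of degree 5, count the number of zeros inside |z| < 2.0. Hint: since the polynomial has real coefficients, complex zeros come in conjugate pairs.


The zeros of p are: -1, (1 + 1i), (1 - 1i), (-3 + 1i), (-3 - 1i).
Their magnitudes are: 1, 1.414, 1.414, 3.162, 3.162.
Zeros with |z| < R = 2.0: -1, (1 + 1i), (1 - 1i).
Count = 3.
By the argument principle, (1/2πi) ∮_{|z|=R} p'(z)/p(z) dz equals exactly this count.

Number of zeros inside |z| < 2.0: 3.


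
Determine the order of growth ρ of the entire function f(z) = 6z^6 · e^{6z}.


M(r) = max_{|z|=r} |6|·|z|^6·|e^{6z}| = 6·r^6 · e^{6r^1} (the factors attain their maxima compatibly on |z|=r). Then log M(r) = log 6 + 6·log r + 6r^1, dominated by the last term, so log log M(r) ~ 1·log r. The polynomial factor 6z^6 contributes only a log r term and does not affect the order. ρ = 1.
Therefore ρ = 1.

Order ρ = 1.


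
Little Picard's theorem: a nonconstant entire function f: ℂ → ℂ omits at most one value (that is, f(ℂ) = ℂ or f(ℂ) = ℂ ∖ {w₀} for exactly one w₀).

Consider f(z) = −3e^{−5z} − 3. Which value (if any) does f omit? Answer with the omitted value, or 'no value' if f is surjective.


Little Picard bounds the complement of f(ℂ) to at most one point.
e^{−5z} is never zero on ℂ, so -3·e^{−5z} takes every value in ℂ ∖ {0}. Adding -3 shifts the range to ℂ ∖ {-3}. Thus f omits exactly the value -3.

Omitted value: -3.


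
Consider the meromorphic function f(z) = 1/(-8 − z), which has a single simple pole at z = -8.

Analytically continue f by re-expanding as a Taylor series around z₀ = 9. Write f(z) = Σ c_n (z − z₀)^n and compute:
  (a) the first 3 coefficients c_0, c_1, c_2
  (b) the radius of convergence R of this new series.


Let w = z − z₀, so z = z₀ + w.
Then -8 − z = -8 − (z₀ + w) = (-8 − z₀) − w = -17 − w.
f(z) = 1/(-17 − w) = (1/(-17)) · 1/(1 − w/(-17)) = Σ_{n≥0} w^n / (-17)^(n+1).
So c_n = 1/(-17)^(n+1):
  c_0 = 1/(-17)^1 = -1/17.
  c_1 = 1/(-17)^2 = 1/289.
  c_2 = 1/(-17)^3 = -1/4913.
The series is valid for |w/d| < 1, i.e. |z − z₀| < |d|.
Radius of convergence: R = |-8 − z₀| = |-17| = 17 (distance from z₀ to the singularity z = -8).

c_0 = -1/17, c_1 = 1/289, c_2 = -1/4913; R = 17.


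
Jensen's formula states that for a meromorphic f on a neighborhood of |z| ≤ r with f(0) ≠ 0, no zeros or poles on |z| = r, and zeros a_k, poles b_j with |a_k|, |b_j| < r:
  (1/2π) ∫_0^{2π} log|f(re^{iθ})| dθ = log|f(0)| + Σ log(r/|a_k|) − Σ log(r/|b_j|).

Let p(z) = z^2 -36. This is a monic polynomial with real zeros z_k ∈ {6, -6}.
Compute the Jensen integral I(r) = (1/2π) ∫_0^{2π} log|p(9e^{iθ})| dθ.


Zeros: -6, 6; r = 9.
Inside |z| < r: -6, 6. Outside (|z| ≥ r): ∅.
p(0) = -36, so log|p(0)| = log(36) = 3.5835.
Apply Jensen: I(r) = log|p(0)| + Σ_k log(r/|z_k|), summed over zeros inside |z| < r.
  log(r/|z_k|) for z_k = 6: log(9/6) = 0.4055
  log(r/|z_k|) for z_k = -6: log(9/6) = 0.4055
Sum over inside zeros: 0.8109.
I(r) = log|p(0)| + (inside sum) = 3.5835 + 0.8109 = 4.3944.
Closed form (all zeros inside, monic): I(r) = n·log(r) = 2·log(9) = 4.3944. ✓

I(r) ≈ 4.3944.


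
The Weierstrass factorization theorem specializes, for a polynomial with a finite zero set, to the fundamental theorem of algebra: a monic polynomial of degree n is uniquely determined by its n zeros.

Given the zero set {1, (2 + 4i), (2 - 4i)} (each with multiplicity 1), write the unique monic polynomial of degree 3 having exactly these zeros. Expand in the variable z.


The polynomial is p(z) = ∏_{α ∈ S} (z − α), where S = {1, (2 + 4i), (2 - 4i)}.
Expanding the product yields: p(z) = z^3 -5·z^2 + 24·z -20.
Note conjugate pairs combine to real quadratics: (z − (2+4i))(z − (2−4i)) = z² − 4z + 20.
The resulting polynomial has degree 3 and real coefficients as required.

p(z) = z^3 -5·z^2 + 24·z -20.


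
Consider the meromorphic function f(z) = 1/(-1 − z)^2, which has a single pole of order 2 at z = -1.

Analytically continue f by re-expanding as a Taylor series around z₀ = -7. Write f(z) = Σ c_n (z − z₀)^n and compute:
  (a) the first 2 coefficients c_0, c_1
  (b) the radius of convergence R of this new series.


Let w = z − z₀, so z = z₀ + w.
Then -1 − z = -1 − (z₀ + w) = (-1 − z₀) − w = 6 − w.
f(z) = 1/(6 − w)^2 = (1/(6)^2) · (1 − w/(6))^{−2}.
By the binomial series (1−u)^{−2} = Σ_{n≥0} C(n+1, 1) u^n for |u|<1, with u = w/(6):
  c_n = C(n+1, 1) / (6)^(n+2).
  c_0 = 1/(6)^2 = 1/36.
  c_1 = 2/(6)^3 = 1/108.
The series is valid for |w/d| < 1, i.e. |z − z₀| < |d|.
Radius of convergence: R = |-1 − z₀| = |6| = 6 (distance from z₀ to the singularity z = -1).

c_0 = 1/36, c_1 = 1/108; R = 6.


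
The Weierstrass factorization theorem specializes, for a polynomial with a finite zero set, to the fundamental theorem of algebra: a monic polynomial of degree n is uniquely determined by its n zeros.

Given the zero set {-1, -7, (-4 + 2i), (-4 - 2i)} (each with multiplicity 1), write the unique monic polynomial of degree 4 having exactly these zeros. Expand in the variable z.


The polynomial is p(z) = ∏_{α ∈ S} (z − α), where S = {-1, -7, (-4 + 2i), (-4 - 2i)}.
Expanding the product yields: p(z) = z^4 + 16·z^3 + 91·z^2 + 216·z + 140.
Note conjugate pairs combine to real quadratics: (z − (-4+2i))(z − (-4−2i)) = z² + 8z + 20.
The resulting polynomial has degree 4 and real coefficients as required.

p(z) = z^4 + 16·z^3 + 91·z^2 + 216·z + 140.


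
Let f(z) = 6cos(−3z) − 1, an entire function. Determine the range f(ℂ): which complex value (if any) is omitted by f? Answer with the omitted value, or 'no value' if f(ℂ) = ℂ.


Little Picard bounds the complement of f(ℂ) to at most one point.
cos is entire and surjective onto ℂ: for every w ∈ ℂ, cos(ζ) = w has a solution ζ ∈ ℂ (e.g., via the complex inverse arccos). With ζ = −3z this gives z = ζ/(-3). Then 6·cos(−3z) takes every value in 6·ℂ = ℂ, and adding -1 is a bijection of ℂ. So f is surjective and omits no value. (Note: only on the real line is cos bounded by [−1, 1].)

Omitted value: no value.


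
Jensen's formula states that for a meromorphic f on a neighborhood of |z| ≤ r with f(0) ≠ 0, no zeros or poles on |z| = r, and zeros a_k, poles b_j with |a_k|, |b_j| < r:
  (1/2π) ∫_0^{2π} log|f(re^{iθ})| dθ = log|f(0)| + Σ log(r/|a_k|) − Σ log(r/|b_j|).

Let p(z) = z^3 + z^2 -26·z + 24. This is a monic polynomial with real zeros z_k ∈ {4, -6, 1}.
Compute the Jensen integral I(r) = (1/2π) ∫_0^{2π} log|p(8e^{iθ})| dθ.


Zeros: -6, 1, 4; r = 8.
Inside |z| < r: -6, 1, 4. Outside (|z| ≥ r): ∅.
p(0) = 24, so log|p(0)| = log(24) = 3.1781.
Apply Jensen: I(r) = log|p(0)| + Σ_k log(r/|z_k|), summed over zeros inside |z| < r.
  log(r/|z_k|) for z_k = 4: log(8/4) = 0.6931
  log(r/|z_k|) for z_k = -6: log(8/6) = 0.2877
  log(r/|z_k|) for z_k = 1: log(8/1) = 2.0794
Sum over inside zeros: 3.0603.
I(r) = log|p(0)| + (inside sum) = 3.1781 + 3.0603 = 6.2383.
Closed form (all zeros inside, monic): I(r) = n·log(r) = 3·log(8) = 6.2383. ✓

I(r) ≈ 6.2383.


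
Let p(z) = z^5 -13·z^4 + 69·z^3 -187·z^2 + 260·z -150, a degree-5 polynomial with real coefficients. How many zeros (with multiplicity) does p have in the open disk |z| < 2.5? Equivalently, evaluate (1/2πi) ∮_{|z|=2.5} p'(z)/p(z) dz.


The zeros of p are: 3, (2 + 1i), (2 - 1i), (3 + 1i), (3 - 1i).
Their magnitudes are: 3, 2.236, 2.236, 3.162, 3.162.
Zeros with |z| < R = 2.5: (2 + 1i), (2 - 1i).
Count = 2.
By the argument principle, (1/2πi) ∮_{|z|=R} p'(z)/p(z) dz equals exactly this count.

Number of zeros inside |z| < 2.5: 2.


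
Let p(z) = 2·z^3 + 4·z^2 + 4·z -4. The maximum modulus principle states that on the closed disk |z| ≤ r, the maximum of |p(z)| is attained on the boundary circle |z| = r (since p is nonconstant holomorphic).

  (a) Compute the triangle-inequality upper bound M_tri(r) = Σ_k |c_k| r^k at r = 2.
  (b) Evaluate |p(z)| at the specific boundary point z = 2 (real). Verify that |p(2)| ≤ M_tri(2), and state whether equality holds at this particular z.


Coefficients: c_0 = -4, c_1 = 4, c_2 = 4, c_3 = 2. Radius r = 2.
Part (a). Triangle bound: M_tri(r) = Σ_k |c_k| r^k
  = |-4|·2^0 + |4|·2^1 + |4|·2^2 + |2|·2^3
  = 4 + 8 + 16 + 16 = 44.
This bounds M(r) := max_{|z|=r} |p(z)| from above; equality holds iff all terms c_k z^k can be made to align in phase at a single z on |z|=r.
Part (b). At z = 2 (real, on the circle |z| = r):
  p(2) = (-4)·2^0 + (4)·2^1 + (4)·2^2 + (2)·2^3 = 36.
  |p(2)| = 36.
Check: |p(2)| = 36 ≤ 44 = M_tri(2). ✓ Equality does not hold at z = 2 (the coefficients have mixed signs, so the terms do not all align in phase there).

M_tri(2) = 44; |p(2)| = 36; equality at z=2: no.


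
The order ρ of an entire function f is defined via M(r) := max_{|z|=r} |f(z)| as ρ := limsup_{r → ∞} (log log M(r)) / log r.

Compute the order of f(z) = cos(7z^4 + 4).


Write cos(w) = (e^{iw} ± e^{−iw})/(2 or 2i), so |cos(w)| ≤ e^{|w|}. With w = 7z^4 + 4, |w| ≤ 7r^4 + 4 on |z|=r, giving M(r) ≤ e^{7r^4 + 4} and ρ ≤ 4. For the lower bound, choose z on |z|=r with 7z^4 purely imaginary of modulus 7r^4; then |cos(7z^4 + 4)| grows like e^{7r^4}/2, so ρ ≥ 4. Hence ρ = 4.
Therefore ρ = 4.

Order ρ = 4.


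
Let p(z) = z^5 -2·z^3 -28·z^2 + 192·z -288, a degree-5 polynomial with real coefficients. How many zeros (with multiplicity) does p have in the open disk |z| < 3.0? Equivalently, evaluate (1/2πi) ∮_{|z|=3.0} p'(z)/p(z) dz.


The zeros of p are: (-3 + 3i), (-3 - 3i), 2, (2 + 2i), (2 - 2i).
Their magnitudes are: 4.243, 4.243, 2, 2.828, 2.828.
Zeros with |z| < R = 3.0: 2, (2 + 2i), (2 - 2i).
Count = 3.
By the argument principle, (1/2πi) ∮_{|z|=R} p'(z)/p(z) dz equals exactly this count.

Number of zeros inside |z| < 3.0: 3.


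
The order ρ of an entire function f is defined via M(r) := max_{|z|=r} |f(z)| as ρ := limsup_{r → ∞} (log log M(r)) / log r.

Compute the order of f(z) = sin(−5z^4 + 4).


Write sin(w) = (e^{iw} ± e^{−iw})/(2 or 2i), so |sin(w)| ≤ e^{|w|}. With w = −5z^4 + 4, |w| ≤ 5r^4 + 4 on |z|=r, giving M(r) ≤ e^{5r^4 + 4} and ρ ≤ 4. For the lower bound, choose z on |z|=r with -5z^4 purely imaginary of modulus 5r^4; then |sin(−5z^4 + 4)| grows like e^{5r^4}/2, so ρ ≥ 4. Hence ρ = 4.
Therefore ρ = 4.

Order ρ = 4.


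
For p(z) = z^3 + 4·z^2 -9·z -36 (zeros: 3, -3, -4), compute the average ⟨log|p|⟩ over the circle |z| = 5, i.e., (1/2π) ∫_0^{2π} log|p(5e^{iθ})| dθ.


Zeros: -4, -3, 3; r = 5.
Inside |z| < r: -4, -3, 3. Outside (|z| ≥ r): ∅.
p(0) = -36, so log|p(0)| = log(36) = 3.5835.
Apply Jensen: I(r) = log|p(0)| + Σ_k log(r/|z_k|), summed over zeros inside |z| < r.
  log(r/|z_k|) for z_k = 3: log(5/3) = 0.5108
  log(r/|z_k|) for z_k = -3: log(5/3) = 0.5108
  log(r/|z_k|) for z_k = -4: log(5/4) = 0.2231
Sum over inside zeros: 1.2448.
I(r) = log|p(0)| + (inside sum) = 3.5835 + 1.2448 = 4.8283.
Closed form (all zeros inside, monic): I(r) = n·log(r) = 3·log(5) = 4.8283. ✓

I(r) ≈ 4.8283.


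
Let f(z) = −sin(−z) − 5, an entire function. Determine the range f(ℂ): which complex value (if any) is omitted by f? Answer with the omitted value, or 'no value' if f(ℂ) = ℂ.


Little Picard bounds the complement of f(ℂ) to at most one point.
sin is entire and surjective onto ℂ: for every w ∈ ℂ, sin(ζ) = w has a solution ζ ∈ ℂ (e.g., via the complex inverse arcsin). With ζ = −z this gives z = ζ/(-1). Then -1·sin(−z) takes every value in -1·ℂ = ℂ, and adding -5 is a bijection of ℂ. So f is surjective and omits no value. (Note: only on the real line is sin bounded by [−1, 1].)

Omitted value: no value.


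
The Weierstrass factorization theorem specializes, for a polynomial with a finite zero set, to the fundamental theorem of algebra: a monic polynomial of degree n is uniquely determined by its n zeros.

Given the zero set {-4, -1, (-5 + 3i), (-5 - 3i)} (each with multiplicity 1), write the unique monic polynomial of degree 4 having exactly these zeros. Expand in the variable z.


The polynomial is p(z) = ∏_{α ∈ S} (z − α), where S = {-4, -1, (-5 + 3i), (-5 - 3i)}.
Expanding the product yields: p(z) = z^4 + 15·z^3 + 88·z^2 + 210·z + 136.
Note conjugate pairs combine to real quadratics: (z − (-5+3i))(z − (-5−3i)) = z² + 10z + 34.
The resulting polynomial has degree 4 and real coefficients as required.

p(z) = z^4 + 15·z^3 + 88·z^2 + 210·z + 136.


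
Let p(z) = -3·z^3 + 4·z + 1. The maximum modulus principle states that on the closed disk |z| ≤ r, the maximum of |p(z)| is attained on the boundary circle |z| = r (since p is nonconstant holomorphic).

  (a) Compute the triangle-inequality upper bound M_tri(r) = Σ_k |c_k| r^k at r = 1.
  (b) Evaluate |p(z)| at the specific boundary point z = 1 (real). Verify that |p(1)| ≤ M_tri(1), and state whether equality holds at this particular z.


Coefficients: c_0 = 1, c_1 = 4, c_2 = 0, c_3 = -3. Radius r = 1.
Part (a). Triangle bound: M_tri(r) = Σ_k |c_k| r^k
  = |1|·1^0 + |4|·1^1 + |0|·1^2 + |-3|·1^3
  = 1 + 4 + 0 + 3 = 8.
This bounds M(r) := max_{|z|=r} |p(z)| from above; equality holds iff all terms c_k z^k can be made to align in phase at a single z on |z|=r.
Part (b). At z = 1 (real, on the circle |z| = r):
  p(1) = (1)·1^0 + (4)·1^1 + (0)·1^2 + (-3)·1^3 = 2.
  |p(1)| = 2.
Check: |p(1)| = 2 ≤ 8 = M_tri(1). ✓ Equality does not hold at z = 1 (the coefficients have mixed signs, so the terms do not all align in phase there).

M_tri(1) = 8; |p(1)| = 2; equality at z=1: no.


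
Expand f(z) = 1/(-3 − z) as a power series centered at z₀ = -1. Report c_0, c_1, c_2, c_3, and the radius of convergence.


Let w = z − z₀, so z = z₀ + w.
Then -3 − z = -3 − (z₀ + w) = (-3 − z₀) − w = -2 − w.
f(z) = 1/(-2 − w) = (1/(-2)) · 1/(1 − w/(-2)) = Σ_{n≥0} w^n / (-2)^(n+1).
So c_n = 1/(-2)^(n+1):
  c_0 = 1/(-2)^1 = -1/2.
  c_1 = 1/(-2)^2 = 1/4.
  c_2 = 1/(-2)^3 = -1/8.
  c_3 = 1/(-2)^4 = 1/16.
The series is valid for |w/d| < 1, i.e. |z − z₀| < |d|.
Radius of convergence: R = |-3 − z₀| = |-2| = 2 (distance from z₀ to the singularity z = -3).

c_0 = -1/2, c_1 = 1/4, c_2 = -1/8, c_3 = 1/16; R = 2.
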